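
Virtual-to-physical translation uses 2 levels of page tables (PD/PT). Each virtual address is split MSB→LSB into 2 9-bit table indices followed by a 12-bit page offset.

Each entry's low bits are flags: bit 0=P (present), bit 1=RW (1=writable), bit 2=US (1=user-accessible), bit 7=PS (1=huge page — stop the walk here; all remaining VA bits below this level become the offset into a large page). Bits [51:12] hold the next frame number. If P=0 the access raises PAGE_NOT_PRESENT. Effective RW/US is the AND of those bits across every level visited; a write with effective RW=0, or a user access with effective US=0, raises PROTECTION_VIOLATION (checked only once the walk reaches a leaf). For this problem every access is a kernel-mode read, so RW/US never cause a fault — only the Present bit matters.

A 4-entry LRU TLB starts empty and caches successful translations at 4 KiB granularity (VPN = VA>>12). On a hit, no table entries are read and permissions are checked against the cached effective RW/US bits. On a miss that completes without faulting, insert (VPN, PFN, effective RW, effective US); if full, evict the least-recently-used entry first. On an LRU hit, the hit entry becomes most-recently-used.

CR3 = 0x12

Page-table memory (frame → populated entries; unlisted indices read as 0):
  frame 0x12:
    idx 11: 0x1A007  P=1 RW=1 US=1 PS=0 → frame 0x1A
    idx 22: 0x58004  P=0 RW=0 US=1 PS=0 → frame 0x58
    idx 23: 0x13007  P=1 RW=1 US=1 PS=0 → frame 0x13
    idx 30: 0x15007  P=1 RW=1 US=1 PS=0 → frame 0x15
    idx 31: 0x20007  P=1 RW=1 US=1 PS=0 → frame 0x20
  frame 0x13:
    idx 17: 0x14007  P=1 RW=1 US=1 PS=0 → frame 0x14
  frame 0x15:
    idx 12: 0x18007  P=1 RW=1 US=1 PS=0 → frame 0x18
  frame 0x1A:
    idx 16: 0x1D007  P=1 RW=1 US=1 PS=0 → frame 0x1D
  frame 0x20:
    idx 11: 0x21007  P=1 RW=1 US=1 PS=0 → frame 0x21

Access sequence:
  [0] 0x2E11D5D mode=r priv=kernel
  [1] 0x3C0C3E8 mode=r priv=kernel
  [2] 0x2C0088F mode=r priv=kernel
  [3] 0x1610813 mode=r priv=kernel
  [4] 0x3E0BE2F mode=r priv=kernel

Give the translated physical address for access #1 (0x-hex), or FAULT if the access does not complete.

Walk each access:
#0 VA=0x2E11D5D (r,kernel):
  [0] read 0x12 idx=23: raw=0x13007 flags P=1 W=1 U=1 S=0
  [1] read 0x13 idx=17: raw=0x14007 flags P=1 W=1 U=1 S=0
  → PA=0x14D5D  (2 entries read)
#1 VA=0x3C0C3E8 (r,kernel):
  [0] read 0x12 idx=30: raw=0x15007 flags P=1 W=1 U=1 S=0
  [1] read 0x15 idx=12: raw=0x18007 flags P=1 W=1 U=1 S=0
  → PA=0x183E8  (2 entries read)
#2 VA=0x2C0088F (r,kernel):
  [0] read 0x12 idx=22: raw=0x58004 flags P=0 W=0 U=1 S=0
  ✗ PAGE_NOT_PRESENT  [1 reads]
#3 VA=0x1610813 (r,kernel):
  [0] read 0x12 idx=11: raw=0x1A007 flags P=1 W=1 U=1 S=0
  [1] read 0x1A idx=16: raw=0x1D007 flags P=1 W=1 U=1 S=0
  → PA=0x1D813  (2 entries read)
#4 VA=0x3E0BE2F (r,kernel):
  [0] read 0x12 idx=31: raw=0x20007 flags P=1 W=1 U=1 S=0
  [1] read 0x20 idx=11: raw=0x21007 flags P=1 W=1 U=1 S=0
  → PA=0x21E2F  (2 entries read)

Access #1 PA: 0x183E8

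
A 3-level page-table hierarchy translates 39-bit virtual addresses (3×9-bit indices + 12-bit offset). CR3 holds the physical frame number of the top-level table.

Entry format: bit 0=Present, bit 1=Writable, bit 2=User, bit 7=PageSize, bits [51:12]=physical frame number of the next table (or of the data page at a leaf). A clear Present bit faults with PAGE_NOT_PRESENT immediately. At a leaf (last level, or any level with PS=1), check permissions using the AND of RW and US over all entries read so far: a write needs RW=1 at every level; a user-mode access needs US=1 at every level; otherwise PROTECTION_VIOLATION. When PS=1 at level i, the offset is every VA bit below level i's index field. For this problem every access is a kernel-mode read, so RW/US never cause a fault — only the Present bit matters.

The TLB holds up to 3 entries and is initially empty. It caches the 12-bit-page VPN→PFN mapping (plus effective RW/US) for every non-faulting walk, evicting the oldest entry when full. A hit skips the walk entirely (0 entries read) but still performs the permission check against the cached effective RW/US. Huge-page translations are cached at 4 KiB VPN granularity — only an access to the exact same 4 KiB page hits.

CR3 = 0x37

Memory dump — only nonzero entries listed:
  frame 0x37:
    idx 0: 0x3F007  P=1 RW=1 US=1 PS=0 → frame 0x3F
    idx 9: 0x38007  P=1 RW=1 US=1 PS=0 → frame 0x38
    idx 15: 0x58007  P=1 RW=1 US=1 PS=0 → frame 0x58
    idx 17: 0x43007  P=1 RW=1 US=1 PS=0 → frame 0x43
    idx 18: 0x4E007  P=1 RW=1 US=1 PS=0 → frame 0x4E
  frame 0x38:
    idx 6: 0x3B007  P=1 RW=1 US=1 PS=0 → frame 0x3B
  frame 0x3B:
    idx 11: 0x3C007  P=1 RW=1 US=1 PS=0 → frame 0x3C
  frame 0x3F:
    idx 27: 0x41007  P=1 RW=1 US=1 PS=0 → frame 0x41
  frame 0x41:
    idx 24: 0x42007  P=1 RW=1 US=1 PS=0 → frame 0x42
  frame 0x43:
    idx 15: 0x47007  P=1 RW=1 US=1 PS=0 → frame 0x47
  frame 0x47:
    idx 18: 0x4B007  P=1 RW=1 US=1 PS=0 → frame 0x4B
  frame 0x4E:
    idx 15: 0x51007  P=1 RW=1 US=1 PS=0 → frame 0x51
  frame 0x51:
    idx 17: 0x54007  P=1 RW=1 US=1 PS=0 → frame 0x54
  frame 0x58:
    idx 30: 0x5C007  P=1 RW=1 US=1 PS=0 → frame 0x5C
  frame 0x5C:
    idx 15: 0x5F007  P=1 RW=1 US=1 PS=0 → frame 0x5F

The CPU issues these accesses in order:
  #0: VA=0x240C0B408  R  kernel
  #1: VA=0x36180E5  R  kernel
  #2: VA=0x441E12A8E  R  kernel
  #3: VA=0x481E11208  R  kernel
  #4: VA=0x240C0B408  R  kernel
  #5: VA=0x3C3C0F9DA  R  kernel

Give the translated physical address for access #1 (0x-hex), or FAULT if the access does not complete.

Per-access translation:
#0 VA=0x240C0B408 (r,kernel):
  [0] read 0x37 idx=9: raw=0x38007 flags P=1 W=1 U=1 S=0
  [1] read 0x38 idx=6: raw=0x3B007 flags P=1 W=1 U=1 S=0
  [2] read 0x3B idx=11: raw=0x3C007 flags P=1 W=1 U=1 S=0
  ⇒ phys 0x3C408  [3 reads]
#1 VA=0x36180E5 (r,kernel):
  [0] read 0x37 idx=0: raw=0x3F007 flags P=1 W=1 U=1 S=0
  [1] read 0x3F idx=27: raw=0x41007 flags P=1 W=1 U=1 S=0
  [2] read 0x41 idx=24: raw=0x42007 flags P=1 W=1 U=1 S=0
  ⇒ phys 0x420E5  [3 reads]
#2 VA=0x441E12A8E (r,kernel):
  [0] read 0x37 idx=17: raw=0x43007 flags P=1 W=1 U=1 S=0
  [1] read 0x43 idx=15: raw=0x47007 flags P=1 W=1 U=1 S=0
  [2] read 0x47 idx=18: raw=0x4B007 flags P=1 W=1 U=1 S=0
  ⇒ phys 0x4BA8E  [3 reads]
#3 VA=0x481E11208 (r,kernel):
  [0] read 0x37 idx=18: raw=0x4E007 flags P=1 W=1 U=1 S=0
  [1] read 0x4E idx=15: raw=0x51007 flags P=1 W=1 U=1 S=0
  [2] read 0x51 idx=17: raw=0x54007 flags P=1 W=1 U=1 S=0
  ⇒ phys 0x54208  [3 reads]
#4 VA=0x240C0B408 (r,kernel):
  [0] read 0x37 idx=9: raw=0x38007 flags P=1 W=1 U=1 S=0
  [1] read 0x38 idx=6: raw=0x3B007 flags P=1 W=1 U=1 S=0
  [2] read 0x3B idx=11: raw=0x3C007 flags P=1 W=1 U=1 S=0
  ⇒ phys 0x3C408  [3 reads]
#5 VA=0x3C3C0F9DA (r,kernel):
  [0] read 0x37 idx=15: raw=0x58007 flags P=1 W=1 U=1 S=0
  [1] read 0x58 idx=30: raw=0x5C007 flags P=1 W=1 U=1 S=0
  [2] read 0x5C idx=15: raw=0x5F007 flags P=1 W=1 U=1 S=0
  ⇒ phys 0x5F9DA  [3 reads]

Access #1 PA: 0x420E5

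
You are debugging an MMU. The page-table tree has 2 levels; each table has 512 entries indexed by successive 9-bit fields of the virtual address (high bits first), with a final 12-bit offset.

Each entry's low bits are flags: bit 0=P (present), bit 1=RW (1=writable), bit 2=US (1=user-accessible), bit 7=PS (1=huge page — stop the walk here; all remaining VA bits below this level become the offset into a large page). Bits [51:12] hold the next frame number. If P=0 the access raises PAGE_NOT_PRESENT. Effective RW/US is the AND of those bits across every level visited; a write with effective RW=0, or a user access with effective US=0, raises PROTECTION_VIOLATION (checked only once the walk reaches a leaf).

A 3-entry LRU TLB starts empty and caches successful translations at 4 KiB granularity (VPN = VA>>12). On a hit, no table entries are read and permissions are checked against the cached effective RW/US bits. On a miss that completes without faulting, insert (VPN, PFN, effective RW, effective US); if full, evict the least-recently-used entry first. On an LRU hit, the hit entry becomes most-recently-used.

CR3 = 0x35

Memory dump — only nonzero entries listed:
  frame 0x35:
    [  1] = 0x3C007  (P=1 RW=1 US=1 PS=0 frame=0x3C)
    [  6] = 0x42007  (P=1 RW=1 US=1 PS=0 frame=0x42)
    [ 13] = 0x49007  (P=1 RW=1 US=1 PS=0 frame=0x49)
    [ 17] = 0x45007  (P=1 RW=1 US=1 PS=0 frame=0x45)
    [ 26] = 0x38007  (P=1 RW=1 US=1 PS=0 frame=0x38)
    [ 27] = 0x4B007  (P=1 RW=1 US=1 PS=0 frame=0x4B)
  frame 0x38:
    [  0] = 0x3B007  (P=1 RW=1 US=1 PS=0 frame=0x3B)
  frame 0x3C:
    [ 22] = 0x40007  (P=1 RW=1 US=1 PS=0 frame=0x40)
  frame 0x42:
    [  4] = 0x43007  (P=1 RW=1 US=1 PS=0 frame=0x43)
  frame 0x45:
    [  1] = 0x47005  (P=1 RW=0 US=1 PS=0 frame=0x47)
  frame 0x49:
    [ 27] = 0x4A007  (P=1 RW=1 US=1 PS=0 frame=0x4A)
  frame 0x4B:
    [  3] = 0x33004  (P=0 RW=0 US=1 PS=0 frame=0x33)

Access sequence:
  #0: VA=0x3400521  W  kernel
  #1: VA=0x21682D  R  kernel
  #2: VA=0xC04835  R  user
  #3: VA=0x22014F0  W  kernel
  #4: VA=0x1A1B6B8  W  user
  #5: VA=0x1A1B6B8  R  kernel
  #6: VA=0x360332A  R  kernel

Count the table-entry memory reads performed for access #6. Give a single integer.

Walk each access:
#0 VA=0x3400521 (w,kernel):
  lvl0: tbl 0x35, slot 26 ⇒ 0x38007 (P1/RW1/US1/PS0)
  lvl1: tbl 0x38, slot 0 ⇒ 0x3B007 (P1/RW1/US1/PS0)
  ⇒ phys 0x3B521  [2 reads]
#1 VA=0x21682D (r,kernel):
  lvl0: tbl 0x35, slot 1 ⇒ 0x3C007 (P1/RW1/US1/PS0)
  lvl1: tbl 0x3C, slot 22 ⇒ 0x40007 (P1/RW1/US1/PS0)
  ⇒ phys 0x4082D  [2 reads]
#2 VA=0xC04835 (r,user):
  lvl0: tbl 0x35, slot 6 ⇒ 0x42007 (P1/RW1/US1/PS0)
  lvl1: tbl 0x42, slot 4 ⇒ 0x43007 (P1/RW1/US1/PS0)
  ⇒ phys 0x43835  [2 reads]
#3 VA=0x22014F0 (w,kernel):
  lvl0: tbl 0x35, slot 17 ⇒ 0x45007 (P1/RW1/US1/PS0)
  lvl1: tbl 0x45, slot 1 ⇒ 0x47005 (P1/RW0/US1/PS0)
  → PROTECTION_VIOLATION  (2 entries read)
#4 VA=0x1A1B6B8 (w,user):
  lvl0: tbl 0x35, slot 13 ⇒ 0x49007 (P1/RW1/US1/PS0)
  lvl1: tbl 0x49, slot 27 ⇒ 0x4A007 (P1/RW1/US1/PS0)
  ⇒ phys 0x4A6B8  [2 reads]
#5 VA=0x1A1B6B8 (r,kernel):
  TLB hit vpn=0x1A1B → PA=0x4A6B8
#6 VA=0x360332A (r,kernel):
  lvl0: tbl 0x35, slot 27 ⇒ 0x4B007 (P1/RW1/US1/PS0)
  lvl1: tbl 0x4B, slot 3 ⇒ 0x33004 (P0/RW0/US1/PS0)
  → PAGE_NOT_PRESENT  (2 entries read)

Entries read for #6: 2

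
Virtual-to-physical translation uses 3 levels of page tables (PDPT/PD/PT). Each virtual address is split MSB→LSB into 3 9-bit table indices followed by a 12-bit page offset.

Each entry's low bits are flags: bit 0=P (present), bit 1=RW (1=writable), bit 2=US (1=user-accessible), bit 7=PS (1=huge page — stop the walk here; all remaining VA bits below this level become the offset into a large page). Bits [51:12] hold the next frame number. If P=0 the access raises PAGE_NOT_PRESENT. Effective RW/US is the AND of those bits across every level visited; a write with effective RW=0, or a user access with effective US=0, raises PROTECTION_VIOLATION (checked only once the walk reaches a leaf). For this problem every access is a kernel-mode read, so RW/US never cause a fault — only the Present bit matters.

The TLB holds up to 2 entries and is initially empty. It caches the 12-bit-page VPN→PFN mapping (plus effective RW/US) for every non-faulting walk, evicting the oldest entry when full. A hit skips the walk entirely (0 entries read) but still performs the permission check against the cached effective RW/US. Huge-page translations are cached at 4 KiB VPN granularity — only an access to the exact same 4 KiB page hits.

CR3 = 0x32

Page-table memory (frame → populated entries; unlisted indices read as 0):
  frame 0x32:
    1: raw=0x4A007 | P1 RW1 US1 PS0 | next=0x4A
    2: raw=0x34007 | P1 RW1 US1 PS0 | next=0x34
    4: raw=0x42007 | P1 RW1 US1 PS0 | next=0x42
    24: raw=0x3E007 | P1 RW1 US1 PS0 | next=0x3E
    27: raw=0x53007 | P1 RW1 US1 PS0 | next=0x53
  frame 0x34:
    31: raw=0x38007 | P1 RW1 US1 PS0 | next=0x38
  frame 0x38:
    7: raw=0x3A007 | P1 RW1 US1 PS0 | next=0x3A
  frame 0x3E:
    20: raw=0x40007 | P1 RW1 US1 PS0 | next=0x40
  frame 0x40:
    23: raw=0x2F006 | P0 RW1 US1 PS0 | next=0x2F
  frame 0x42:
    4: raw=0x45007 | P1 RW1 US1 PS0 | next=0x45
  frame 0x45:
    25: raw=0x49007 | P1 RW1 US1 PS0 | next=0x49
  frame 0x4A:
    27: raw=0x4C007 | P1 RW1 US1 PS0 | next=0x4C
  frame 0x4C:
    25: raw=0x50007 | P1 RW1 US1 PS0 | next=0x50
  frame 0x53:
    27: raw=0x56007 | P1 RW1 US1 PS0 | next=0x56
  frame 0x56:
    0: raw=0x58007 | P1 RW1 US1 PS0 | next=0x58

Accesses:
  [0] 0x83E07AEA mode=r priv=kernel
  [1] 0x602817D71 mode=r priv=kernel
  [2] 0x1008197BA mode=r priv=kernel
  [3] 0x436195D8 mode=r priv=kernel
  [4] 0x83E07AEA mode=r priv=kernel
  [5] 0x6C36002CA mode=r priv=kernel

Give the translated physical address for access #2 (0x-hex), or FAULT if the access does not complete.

Walk each access:
#0 VA=0x83E07AEA (r,kernel):
  L0: frame=0x32 idx=2 entry=0x34007 [P=1 RW=1 US=1 PS=0]
  L1: frame=0x34 idx=31 entry=0x38007 [P=1 RW=1 US=1 PS=0]
  L2: frame=0x38 idx=7 entry=0x3A007 [P=1 RW=1 US=1 PS=0]
  → PA=0x3AAEA  (3 entries read)
#1 VA=0x602817D71 (r,kernel):
  L0: frame=0x32 idx=24 entry=0x3E007 [P=1 RW=1 US=1 PS=0]
  L1: frame=0x3E idx=20 entry=0x40007 [P=1 RW=1 US=1 PS=0]
  L2: frame=0x40 idx=23 entry=0x2F006 [P=0 RW=1 US=1 PS=0]
  ✗ PAGE_NOT_PRESENT  [3 reads]
#2 VA=0x1008197BA (r,kernel):
  L0: frame=0x32 idx=4 entry=0x42007 [P=1 RW=1 US=1 PS=0]
  L1: frame=0x42 idx=4 entry=0x45007 [P=1 RW=1 US=1 PS=0]
  L2: frame=0x45 idx=25 entry=0x49007 [P=1 RW=1 US=1 PS=0]
  → PA=0x497BA  (3 entries read)
#3 VA=0x436195D8 (r,kernel):
  L0: frame=0x32 idx=1 entry=0x4A007 [P=1 RW=1 US=1 PS=0]
  L1: frame=0x4A idx=27 entry=0x4C007 [P=1 RW=1 US=1 PS=0]
  L2: frame=0x4C idx=25 entry=0x50007 [P=1 RW=1 US=1 PS=0]
  → PA=0x505D8  (3 entries read)
#4 VA=0x83E07AEA (r,kernel):
  L0: frame=0x32 idx=2 entry=0x34007 [P=1 RW=1 US=1 PS=0]
  L1: frame=0x34 idx=31 entry=0x38007 [P=1 RW=1 US=1 PS=0]
  L2: frame=0x38 idx=7 entry=0x3A007 [P=1 RW=1 US=1 PS=0]
  → PA=0x3AAEA  (3 entries read)
#5 VA=0x6C36002CA (r,kernel):
  L0: frame=0x32 idx=27 entry=0x53007 [P=1 RW=1 US=1 PS=0]
  L1: frame=0x53 idx=27 entry=0x56007 [P=1 RW=1 US=1 PS=0]
  L2: frame=0x56 idx=0 entry=0x58007 [P=1 RW=1 US=1 PS=0]
  → PA=0x582CA  (3 entries read)

Access #2 PA: 0x497BA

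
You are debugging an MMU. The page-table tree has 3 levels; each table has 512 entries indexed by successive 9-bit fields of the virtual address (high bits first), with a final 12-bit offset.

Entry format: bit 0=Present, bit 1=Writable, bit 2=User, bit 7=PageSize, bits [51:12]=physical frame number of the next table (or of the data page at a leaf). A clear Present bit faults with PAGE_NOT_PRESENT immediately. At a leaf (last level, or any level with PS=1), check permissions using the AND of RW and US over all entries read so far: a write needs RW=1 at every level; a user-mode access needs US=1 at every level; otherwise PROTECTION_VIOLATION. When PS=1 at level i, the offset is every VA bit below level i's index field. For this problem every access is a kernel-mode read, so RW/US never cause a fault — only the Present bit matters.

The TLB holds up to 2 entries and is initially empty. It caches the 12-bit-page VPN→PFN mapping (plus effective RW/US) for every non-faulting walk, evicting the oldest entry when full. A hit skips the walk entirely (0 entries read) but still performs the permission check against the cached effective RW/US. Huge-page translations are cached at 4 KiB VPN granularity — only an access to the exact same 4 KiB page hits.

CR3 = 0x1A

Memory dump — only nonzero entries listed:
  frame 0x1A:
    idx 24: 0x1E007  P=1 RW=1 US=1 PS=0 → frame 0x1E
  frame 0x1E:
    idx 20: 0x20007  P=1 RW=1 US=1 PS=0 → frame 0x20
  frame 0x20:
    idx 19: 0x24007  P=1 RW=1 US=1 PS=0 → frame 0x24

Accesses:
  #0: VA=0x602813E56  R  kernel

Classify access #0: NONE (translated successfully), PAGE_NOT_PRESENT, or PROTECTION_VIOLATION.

Trace:
#0 VA=0x602813E56 (r,kernel):
  L0: frame=0x1A idx=24 entry=0x1E007 [P=1 RW=1 US=1 PS=0]
  L1: frame=0x1E idx=20 entry=0x20007 [P=1 RW=1 US=1 PS=0]
  L2: frame=0x20 idx=19 entry=0x24007 [P=1 RW=1 US=1 PS=0]
  → PA=0x24E56  (3 entries read)

Access #0 fault: NONE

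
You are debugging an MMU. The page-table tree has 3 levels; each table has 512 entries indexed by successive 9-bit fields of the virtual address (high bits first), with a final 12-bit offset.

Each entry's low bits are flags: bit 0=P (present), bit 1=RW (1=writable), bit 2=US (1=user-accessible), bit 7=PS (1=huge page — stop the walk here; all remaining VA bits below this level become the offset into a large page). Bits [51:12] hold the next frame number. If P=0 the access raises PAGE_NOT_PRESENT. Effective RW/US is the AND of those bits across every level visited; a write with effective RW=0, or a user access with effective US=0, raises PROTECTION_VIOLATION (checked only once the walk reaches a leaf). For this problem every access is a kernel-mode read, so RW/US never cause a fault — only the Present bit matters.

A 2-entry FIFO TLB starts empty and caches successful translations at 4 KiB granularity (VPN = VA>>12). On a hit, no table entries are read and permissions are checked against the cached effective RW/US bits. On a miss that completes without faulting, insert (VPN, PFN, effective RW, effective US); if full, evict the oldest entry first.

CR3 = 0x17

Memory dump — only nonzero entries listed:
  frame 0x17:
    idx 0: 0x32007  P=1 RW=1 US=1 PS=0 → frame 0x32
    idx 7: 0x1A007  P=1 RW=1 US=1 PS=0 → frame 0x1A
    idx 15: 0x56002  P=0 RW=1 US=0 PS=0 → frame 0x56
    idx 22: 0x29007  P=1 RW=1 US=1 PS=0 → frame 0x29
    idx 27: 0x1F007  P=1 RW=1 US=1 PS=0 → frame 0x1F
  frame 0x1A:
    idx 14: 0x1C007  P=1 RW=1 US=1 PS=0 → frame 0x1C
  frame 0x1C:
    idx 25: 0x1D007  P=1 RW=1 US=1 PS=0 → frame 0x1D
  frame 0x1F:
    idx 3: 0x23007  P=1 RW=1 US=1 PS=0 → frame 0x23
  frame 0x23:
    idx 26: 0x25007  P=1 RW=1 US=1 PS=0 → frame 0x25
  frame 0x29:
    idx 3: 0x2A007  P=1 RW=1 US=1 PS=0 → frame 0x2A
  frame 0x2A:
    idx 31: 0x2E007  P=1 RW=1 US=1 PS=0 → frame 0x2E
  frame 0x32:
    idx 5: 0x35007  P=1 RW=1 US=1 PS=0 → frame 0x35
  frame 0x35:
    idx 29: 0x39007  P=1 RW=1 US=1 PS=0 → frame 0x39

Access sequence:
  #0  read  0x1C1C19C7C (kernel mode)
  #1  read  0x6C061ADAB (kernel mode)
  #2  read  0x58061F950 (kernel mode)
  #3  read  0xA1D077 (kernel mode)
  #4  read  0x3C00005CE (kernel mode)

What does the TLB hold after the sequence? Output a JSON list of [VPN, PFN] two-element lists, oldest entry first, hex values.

Per-access translation:
#0 VA=0x1C1C19C7C (r,kernel):
  L0 @0x17[7] → 0x1A007  P=1,RW=1,US=1,PS=0
  L1 @0x1A[14] → 0x1C007  P=1,RW=1,US=1,PS=0
  L2 @0x1C[25] → 0x1D007  P=1,RW=1,US=1,PS=0
  ✓ 0x1DC7C  — 3 lookups
#1 VA=0x6C061ADAB (r,kernel):
  L0 @0x17[27] → 0x1F007  P=1,RW=1,US=1,PS=0
  L1 @0x1F[3] → 0x23007  P=1,RW=1,US=1,PS=0
  L2 @0x23[26] → 0x25007  P=1,RW=1,US=1,PS=0
  ✓ 0x25DAB  — 3 lookups
#2 VA=0x58061F950 (r,kernel):
  L0 @0x17[22] → 0x29007  P=1,RW=1,US=1,PS=0
  L1 @0x29[3] → 0x2A007  P=1,RW=1,US=1,PS=0
  L2 @0x2A[31] → 0x2E007  P=1,RW=1,US=1,PS=0
  ✓ 0x2E950  — 3 lookups
#3 VA=0xA1D077 (r,kernel):
  L0 @0x17[0] → 0x32007  P=1,RW=1,US=1,PS=0
  L1 @0x32[5] → 0x35007  P=1,RW=1,US=1,PS=0
  L2 @0x35[29] → 0x39007  P=1,RW=1,US=1,PS=0
  ✓ 0x39077  — 3 lookups
#4 VA=0x3C00005CE (r,kernel):
  L0 @0x17[15] → 0x56002  P=0,RW=1,US=0,PS=0
  ✗ PAGE_NOT_PRESENT  [1 reads]

TLB: [["0x58061F", "0x2E"], ["0xA1D", "0x39"]]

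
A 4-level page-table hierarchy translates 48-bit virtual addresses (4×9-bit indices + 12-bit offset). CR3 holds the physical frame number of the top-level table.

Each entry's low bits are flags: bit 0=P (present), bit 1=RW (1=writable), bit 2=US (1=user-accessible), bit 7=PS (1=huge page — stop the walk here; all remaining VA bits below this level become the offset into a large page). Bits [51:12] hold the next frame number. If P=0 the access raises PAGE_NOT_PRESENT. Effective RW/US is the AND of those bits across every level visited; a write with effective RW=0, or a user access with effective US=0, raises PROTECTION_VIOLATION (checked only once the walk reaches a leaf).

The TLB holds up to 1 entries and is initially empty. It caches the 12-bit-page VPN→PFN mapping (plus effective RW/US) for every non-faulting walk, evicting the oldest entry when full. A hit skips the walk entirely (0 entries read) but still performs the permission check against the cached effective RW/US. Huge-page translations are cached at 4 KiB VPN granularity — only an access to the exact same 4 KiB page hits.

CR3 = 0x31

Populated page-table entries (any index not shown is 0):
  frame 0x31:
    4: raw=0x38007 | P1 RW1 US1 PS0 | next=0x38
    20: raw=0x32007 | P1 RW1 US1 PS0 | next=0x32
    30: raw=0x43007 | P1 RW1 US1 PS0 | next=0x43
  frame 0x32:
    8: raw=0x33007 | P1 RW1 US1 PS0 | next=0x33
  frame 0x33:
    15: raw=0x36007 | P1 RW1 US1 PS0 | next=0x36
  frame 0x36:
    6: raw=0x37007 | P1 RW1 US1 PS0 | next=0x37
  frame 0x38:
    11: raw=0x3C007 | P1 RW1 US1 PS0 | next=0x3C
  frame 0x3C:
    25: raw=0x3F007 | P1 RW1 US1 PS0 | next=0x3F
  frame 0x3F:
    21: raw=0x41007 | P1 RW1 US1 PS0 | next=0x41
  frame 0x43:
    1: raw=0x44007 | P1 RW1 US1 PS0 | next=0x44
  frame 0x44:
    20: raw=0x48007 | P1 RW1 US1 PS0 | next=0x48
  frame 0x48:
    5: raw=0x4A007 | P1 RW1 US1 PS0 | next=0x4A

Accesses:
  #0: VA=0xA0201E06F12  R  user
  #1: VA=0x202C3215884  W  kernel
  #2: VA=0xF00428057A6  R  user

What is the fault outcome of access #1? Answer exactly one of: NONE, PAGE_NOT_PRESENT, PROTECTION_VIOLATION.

Per-access translation:
#0 VA=0xA0201E06F12 (r,user):
  lvl0: tbl 0x31, slot 20 ⇒ 0x32007 (P1/RW1/US1/PS0)
  lvl1: tbl 0x32, slot 8 ⇒ 0x33007 (P1/RW1/US1/PS0)
  lvl2: tbl 0x33, slot 15 ⇒ 0x36007 (P1/RW1/US1/PS0)
  lvl3: tbl 0x36, slot 6 ⇒ 0x37007 (P1/RW1/US1/PS0)
  ✓ 0x37F12  — 4 lookups
#1 VA=0x202C3215884 (w,kernel):
  lvl0: tbl 0x31, slot 4 ⇒ 0x38007 (P1/RW1/US1/PS0)
  lvl1: tbl 0x38, slot 11 ⇒ 0x3C007 (P1/RW1/US1/PS0)
  lvl2: tbl 0x3C, slot 25 ⇒ 0x3F007 (P1/RW1/US1/PS0)
  lvl3: tbl 0x3F, slot 21 ⇒ 0x41007 (P1/RW1/US1/PS0)
  ✓ 0x41884  — 4 lookups
#2 VA=0xF00428057A6 (r,user):
  lvl0: tbl 0x31, slot 30 ⇒ 0x43007 (P1/RW1/US1/PS0)
  lvl1: tbl 0x43, slot 1 ⇒ 0x44007 (P1/RW1/US1/PS0)
  lvl2: tbl 0x44, slot 20 ⇒ 0x48007 (P1/RW1/US1/PS0)
  lvl3: tbl 0x48, slot 5 ⇒ 0x4A007 (P1/RW1/US1/PS0)
  ✓ 0x4A7A6  — 4 lookups

Access #1 fault: NONE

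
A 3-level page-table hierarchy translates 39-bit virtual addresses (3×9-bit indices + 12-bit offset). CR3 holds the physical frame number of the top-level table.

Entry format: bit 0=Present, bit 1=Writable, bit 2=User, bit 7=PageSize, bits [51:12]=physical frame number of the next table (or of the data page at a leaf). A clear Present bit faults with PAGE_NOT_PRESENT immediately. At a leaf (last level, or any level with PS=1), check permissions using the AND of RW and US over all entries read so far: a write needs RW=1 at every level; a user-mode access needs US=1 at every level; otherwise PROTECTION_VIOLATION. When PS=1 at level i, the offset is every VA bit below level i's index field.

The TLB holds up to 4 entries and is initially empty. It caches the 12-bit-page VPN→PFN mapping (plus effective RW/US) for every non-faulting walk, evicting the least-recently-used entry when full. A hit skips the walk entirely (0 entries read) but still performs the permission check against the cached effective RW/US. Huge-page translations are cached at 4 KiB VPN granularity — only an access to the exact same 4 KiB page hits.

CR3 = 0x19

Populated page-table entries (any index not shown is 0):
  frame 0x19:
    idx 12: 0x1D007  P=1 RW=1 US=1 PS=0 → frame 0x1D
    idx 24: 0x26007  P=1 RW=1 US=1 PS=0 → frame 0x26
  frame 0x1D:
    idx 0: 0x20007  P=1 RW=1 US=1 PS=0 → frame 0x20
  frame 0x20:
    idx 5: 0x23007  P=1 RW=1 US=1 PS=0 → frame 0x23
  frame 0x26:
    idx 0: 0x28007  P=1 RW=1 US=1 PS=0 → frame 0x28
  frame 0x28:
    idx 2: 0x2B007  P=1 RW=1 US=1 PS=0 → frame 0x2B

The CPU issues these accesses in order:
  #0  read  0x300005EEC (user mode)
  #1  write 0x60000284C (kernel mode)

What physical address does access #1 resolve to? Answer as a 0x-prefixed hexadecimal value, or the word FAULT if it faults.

Walk each access:
#0 VA=0x300005EEC (r,user):
  lvl0: tbl 0x19, slot 12 ⇒ 0x1D007 (P1/RW1/US1/PS0)
  lvl1: tbl 0x1D, slot 0 ⇒ 0x20007 (P1/RW1/US1/PS0)
  lvl2: tbl 0x20, slot 5 ⇒ 0x23007 (P1/RW1/US1/PS0)
  ✓ 0x23EEC  — 3 lookups
#1 VA=0x60000284C (w,kernel):
  lvl0: tbl 0x19, slot 24 ⇒ 0x26007 (P1/RW1/US1/PS0)
  lvl1: tbl 0x26, slot 0 ⇒ 0x28007 (P1/RW1/US1/PS0)
  lvl2: tbl 0x28, slot 2 ⇒ 0x2B007 (P1/RW1/US1/PS0)
  ✓ 0x2B84C  — 3 lookups

Access #1 PA: 0x2B84C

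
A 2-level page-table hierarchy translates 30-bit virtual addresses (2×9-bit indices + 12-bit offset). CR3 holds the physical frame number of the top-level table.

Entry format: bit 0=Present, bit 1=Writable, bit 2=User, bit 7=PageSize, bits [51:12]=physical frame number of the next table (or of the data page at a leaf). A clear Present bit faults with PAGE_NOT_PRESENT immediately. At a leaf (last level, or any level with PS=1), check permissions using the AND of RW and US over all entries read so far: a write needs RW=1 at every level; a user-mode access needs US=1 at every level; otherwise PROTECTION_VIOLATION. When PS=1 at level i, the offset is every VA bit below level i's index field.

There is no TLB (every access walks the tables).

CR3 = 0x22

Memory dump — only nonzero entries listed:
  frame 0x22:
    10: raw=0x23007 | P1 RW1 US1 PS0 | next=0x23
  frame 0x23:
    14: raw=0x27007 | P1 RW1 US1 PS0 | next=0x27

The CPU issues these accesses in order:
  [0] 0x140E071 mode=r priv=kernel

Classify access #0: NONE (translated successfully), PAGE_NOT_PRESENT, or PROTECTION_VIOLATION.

Per-access translation:
#0 VA=0x140E071 (r,kernel):
  L0 @0x22[10] → 0x23007  P=1,RW=1,US=1,PS=0
  L1 @0x23[14] → 0x27007  P=1,RW=1,US=1,PS=0
  → PA=0x27071  (2 entries read)

Access #0 fault: NONE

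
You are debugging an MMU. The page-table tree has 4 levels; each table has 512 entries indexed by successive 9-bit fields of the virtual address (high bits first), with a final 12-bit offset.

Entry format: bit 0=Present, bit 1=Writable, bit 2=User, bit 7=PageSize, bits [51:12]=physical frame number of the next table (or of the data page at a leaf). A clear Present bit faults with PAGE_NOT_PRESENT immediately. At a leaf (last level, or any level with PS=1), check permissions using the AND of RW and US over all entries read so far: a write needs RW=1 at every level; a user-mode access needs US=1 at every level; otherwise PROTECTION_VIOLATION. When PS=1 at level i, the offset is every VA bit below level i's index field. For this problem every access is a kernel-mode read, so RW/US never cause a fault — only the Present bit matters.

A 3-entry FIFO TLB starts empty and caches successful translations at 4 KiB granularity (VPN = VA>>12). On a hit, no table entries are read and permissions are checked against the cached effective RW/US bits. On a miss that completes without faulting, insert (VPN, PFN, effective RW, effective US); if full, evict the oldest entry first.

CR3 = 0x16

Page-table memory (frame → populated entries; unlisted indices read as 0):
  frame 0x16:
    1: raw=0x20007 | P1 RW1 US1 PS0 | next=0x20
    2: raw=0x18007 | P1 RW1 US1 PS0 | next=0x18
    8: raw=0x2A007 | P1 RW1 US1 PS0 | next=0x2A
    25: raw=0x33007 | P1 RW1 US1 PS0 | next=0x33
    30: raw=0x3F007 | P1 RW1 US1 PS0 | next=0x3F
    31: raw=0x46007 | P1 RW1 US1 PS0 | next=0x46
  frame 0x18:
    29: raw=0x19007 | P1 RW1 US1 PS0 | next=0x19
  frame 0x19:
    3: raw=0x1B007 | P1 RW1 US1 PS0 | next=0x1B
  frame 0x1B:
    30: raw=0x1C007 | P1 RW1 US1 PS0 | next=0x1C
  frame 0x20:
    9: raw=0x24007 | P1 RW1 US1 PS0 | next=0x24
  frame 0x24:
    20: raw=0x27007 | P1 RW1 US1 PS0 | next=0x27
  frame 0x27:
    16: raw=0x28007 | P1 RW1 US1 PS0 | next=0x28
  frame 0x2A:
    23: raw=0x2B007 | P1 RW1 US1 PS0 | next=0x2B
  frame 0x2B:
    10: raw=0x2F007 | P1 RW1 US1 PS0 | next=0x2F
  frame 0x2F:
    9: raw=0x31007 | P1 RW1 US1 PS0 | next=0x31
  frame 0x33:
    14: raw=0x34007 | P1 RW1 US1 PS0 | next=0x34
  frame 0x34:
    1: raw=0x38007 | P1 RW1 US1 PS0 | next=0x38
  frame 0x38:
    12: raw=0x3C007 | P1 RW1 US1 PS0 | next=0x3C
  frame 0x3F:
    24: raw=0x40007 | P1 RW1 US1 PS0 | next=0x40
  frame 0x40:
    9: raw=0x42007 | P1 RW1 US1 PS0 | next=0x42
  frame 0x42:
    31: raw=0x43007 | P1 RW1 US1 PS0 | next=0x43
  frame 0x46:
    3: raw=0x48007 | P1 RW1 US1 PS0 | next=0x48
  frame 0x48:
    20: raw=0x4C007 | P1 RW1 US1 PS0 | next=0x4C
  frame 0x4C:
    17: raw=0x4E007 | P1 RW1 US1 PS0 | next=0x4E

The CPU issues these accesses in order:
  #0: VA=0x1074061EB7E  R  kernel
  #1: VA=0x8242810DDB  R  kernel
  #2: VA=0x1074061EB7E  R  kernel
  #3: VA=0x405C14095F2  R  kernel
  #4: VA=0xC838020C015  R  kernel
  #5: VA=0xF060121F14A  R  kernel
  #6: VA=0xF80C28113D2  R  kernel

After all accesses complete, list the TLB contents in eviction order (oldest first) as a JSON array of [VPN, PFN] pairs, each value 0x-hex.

Trace:
#0 VA=0x1074061EB7E (r,kernel):
  [0] read 0x16 idx=2: raw=0x18007 flags P=1 W=1 U=1 S=0
  [1] read 0x18 idx=29: raw=0x19007 flags P=1 W=1 U=1 S=0
  [2] read 0x19 idx=3: raw=0x1B007 flags P=1 W=1 U=1 S=0
  [3] read 0x1B idx=30: raw=0x1C007 flags P=1 W=1 U=1 S=0
  → PA=0x1CB7E  (4 entries read)
#1 VA=0x8242810DDB (r,kernel):
  [0] read 0x16 idx=1: raw=0x20007 flags P=1 W=1 U=1 S=0
  [1] read 0x20 idx=9: raw=0x24007 flags P=1 W=1 U=1 S=0
  [2] read 0x24 idx=20: raw=0x27007 flags P=1 W=1 U=1 S=0
  [3] read 0x27 idx=16: raw=0x28007 flags P=1 W=1 U=1 S=0
  → PA=0x28DDB  (4 entries read)
#2 VA=0x1074061EB7E (r,kernel):
  TLB hit vpn=0x1074061E → PA=0x1CB7E
#3 VA=0x405C14095F2 (r,kernel):
  [0] read 0x16 idx=8: raw=0x2A007 flags P=1 W=1 U=1 S=0
  [1] read 0x2A idx=23: raw=0x2B007 flags P=1 W=1 U=1 S=0
  [2] read 0x2B idx=10: raw=0x2F007 flags P=1 W=1 U=1 S=0
  [3] read 0x2F idx=9: raw=0x31007 flags P=1 W=1 U=1 S=0
  → PA=0x315F2  (4 entries read)
#4 VA=0xC838020C015 (r,kernel):
  [0] read 0x16 idx=25: raw=0x33007 flags P=1 W=1 U=1 S=0
  [1] read 0x33 idx=14: raw=0x34007 flags P=1 W=1 U=1 S=0
  [2] read 0x34 idx=1: raw=0x38007 flags P=1 W=1 U=1 S=0
  [3] read 0x38 idx=12: raw=0x3C007 flags P=1 W=1 U=1 S=0
  → PA=0x3C015  (4 entries read)
#5 VA=0xF060121F14A (r,kernel):
  [0] read 0x16 idx=30: raw=0x3F007 flags P=1 W=1 U=1 S=0
  [1] read 0x3F idx=24: raw=0x40007 flags P=1 W=1 U=1 S=0
  [2] read 0x40 idx=9: raw=0x42007 flags P=1 W=1 U=1 S=0
  [3] read 0x42 idx=31: raw=0x43007 flags P=1 W=1 U=1 S=0
  → PA=0x4314A  (4 entries read)
#6 VA=0xF80C28113D2 (r,kernel):
  [0] read 0x16 idx=31: raw=0x46007 flags P=1 W=1 U=1 S=0
  [1] read 0x46 idx=3: raw=0x48007 flags P=1 W=1 U=1 S=0
  [2] read 0x48 idx=20: raw=0x4C007 flags P=1 W=1 U=1 S=0
  [3] read 0x4C idx=17: raw=0x4E007 flags P=1 W=1 U=1 S=0
  → PA=0x4E3D2  (4 entries read)

TLB: [["0xC838020C", "0x3C"], ["0xF060121F", "0x43"], ["0xF80C2811", "0x4E"]]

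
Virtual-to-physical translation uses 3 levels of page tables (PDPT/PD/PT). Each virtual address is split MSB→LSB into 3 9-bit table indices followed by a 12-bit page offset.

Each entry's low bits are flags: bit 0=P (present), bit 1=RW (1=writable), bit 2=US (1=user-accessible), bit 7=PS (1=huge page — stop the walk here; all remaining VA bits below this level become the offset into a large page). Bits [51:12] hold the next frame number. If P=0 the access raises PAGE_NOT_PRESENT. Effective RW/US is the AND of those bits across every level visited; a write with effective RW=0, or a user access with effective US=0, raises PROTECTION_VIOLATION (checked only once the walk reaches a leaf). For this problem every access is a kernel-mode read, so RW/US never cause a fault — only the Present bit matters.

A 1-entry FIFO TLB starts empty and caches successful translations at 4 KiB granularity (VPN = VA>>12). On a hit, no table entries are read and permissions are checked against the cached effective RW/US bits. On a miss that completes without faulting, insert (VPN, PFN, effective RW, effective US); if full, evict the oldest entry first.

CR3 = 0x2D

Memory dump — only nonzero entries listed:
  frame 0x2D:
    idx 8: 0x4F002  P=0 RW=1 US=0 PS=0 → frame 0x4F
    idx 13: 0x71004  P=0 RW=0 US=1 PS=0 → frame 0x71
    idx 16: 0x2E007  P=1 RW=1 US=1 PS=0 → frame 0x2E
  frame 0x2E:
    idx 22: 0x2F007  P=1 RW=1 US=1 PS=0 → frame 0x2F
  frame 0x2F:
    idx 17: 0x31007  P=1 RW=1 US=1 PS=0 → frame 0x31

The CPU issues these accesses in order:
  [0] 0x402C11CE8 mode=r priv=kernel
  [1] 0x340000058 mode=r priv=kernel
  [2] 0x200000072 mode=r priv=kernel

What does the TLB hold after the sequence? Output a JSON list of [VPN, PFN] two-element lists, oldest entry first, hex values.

Per-access translation:
#0 VA=0x402C11CE8 (r,kernel):
  lvl0: tbl 0x2D, slot 16 ⇒ 0x2E007 (P1/RW1/US1/PS0)
  lvl1: tbl 0x2E, slot 22 ⇒ 0x2F007 (P1/RW1/US1/PS0)
  lvl2: tbl 0x2F, slot 17 ⇒ 0x31007 (P1/RW1/US1/PS0)
  ✓ 0x31CE8  — 3 lookups
#1 VA=0x340000058 (r,kernel):
  lvl0: tbl 0x2D, slot 13 ⇒ 0x71004 (P0/RW0/US1/PS0)
  ⇒ fault: PAGE_NOT_PRESENT  — 1 lookups
#2 VA=0x200000072 (r,kernel):
  lvl0: tbl 0x2D, slot 8 ⇒ 0x4F002 (P0/RW1/US0/PS0)
  ⇒ fault: PAGE_NOT_PRESENT  — 1 lookups

TLB: [["0x402C11", "0x31"]]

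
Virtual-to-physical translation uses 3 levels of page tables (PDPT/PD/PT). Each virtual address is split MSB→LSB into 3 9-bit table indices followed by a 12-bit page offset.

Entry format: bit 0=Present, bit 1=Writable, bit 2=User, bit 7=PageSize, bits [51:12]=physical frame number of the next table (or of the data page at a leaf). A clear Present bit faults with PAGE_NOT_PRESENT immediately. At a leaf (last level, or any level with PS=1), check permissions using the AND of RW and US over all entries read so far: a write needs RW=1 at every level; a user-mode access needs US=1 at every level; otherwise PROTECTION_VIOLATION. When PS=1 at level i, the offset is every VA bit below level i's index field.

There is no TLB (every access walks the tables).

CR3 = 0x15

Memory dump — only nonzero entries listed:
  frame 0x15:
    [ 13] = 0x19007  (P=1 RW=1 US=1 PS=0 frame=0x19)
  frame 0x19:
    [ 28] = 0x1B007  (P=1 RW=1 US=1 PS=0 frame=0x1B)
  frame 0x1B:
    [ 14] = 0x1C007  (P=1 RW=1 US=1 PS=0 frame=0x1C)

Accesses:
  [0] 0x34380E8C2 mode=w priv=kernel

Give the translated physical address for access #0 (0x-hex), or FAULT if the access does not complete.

Per-access translation:
#0 VA=0x34380E8C2 (w,kernel):
  lvl0: tbl 0x15, slot 13 ⇒ 0x19007 (P1/RW1/US1/PS0)
  lvl1: tbl 0x19, slot 28 ⇒ 0x1B007 (P1/RW1/US1/PS0)
  lvl2: tbl 0x1B, slot 14 ⇒ 0x1C007 (P1/RW1/US1/PS0)
  ✓ 0x1C8C2  — 3 lookups

Access #0 PA: 0x1C8C2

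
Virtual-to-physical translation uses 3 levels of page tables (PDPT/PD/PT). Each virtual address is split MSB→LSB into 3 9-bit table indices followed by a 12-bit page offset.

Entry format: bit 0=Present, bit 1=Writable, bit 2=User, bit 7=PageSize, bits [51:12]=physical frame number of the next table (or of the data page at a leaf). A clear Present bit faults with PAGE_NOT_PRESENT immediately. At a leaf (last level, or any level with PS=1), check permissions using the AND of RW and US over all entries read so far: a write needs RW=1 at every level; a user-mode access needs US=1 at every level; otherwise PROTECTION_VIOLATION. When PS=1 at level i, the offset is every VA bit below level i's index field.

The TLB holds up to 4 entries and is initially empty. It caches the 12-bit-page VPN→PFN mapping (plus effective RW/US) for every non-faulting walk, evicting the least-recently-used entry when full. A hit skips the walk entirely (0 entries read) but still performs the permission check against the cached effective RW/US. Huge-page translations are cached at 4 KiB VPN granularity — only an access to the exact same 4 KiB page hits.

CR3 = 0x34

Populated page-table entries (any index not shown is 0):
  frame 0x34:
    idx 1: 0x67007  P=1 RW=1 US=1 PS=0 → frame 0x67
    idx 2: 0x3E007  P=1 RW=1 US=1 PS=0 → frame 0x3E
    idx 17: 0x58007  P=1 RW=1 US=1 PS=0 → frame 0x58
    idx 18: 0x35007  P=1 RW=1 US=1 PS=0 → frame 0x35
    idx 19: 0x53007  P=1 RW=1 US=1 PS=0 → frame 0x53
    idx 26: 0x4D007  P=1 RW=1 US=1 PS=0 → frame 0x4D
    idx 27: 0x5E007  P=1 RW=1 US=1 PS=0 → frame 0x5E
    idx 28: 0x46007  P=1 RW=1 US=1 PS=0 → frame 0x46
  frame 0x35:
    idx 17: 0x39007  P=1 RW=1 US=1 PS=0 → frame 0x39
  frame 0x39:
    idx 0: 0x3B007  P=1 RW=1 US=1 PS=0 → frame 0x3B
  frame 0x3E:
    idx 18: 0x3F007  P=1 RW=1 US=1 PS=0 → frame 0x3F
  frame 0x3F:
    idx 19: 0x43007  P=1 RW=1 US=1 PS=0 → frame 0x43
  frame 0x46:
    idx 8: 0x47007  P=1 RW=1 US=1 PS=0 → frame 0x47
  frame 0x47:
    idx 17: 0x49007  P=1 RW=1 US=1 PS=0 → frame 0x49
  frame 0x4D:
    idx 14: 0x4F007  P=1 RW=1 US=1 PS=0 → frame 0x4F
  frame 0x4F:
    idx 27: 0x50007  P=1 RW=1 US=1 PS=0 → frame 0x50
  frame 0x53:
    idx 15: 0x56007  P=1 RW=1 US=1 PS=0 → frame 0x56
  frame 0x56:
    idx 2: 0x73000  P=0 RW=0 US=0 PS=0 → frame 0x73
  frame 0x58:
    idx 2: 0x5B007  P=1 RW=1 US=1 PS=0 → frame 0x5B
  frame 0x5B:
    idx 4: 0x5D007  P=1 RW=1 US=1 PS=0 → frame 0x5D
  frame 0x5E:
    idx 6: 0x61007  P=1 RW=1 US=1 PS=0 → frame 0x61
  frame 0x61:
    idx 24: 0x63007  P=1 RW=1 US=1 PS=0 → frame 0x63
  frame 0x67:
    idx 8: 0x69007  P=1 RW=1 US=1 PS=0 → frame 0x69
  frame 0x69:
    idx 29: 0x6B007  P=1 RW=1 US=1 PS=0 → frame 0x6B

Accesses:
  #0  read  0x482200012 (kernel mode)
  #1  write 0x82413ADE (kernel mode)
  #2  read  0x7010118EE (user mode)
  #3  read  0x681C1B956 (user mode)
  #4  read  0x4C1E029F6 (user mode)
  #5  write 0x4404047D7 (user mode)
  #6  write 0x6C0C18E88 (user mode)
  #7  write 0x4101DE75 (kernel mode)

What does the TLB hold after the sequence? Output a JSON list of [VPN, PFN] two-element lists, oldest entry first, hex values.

Walk each access:
#0 VA=0x482200012 (r,kernel):
  [0] read 0x34 idx=18: raw=0x35007 flags P=1 W=1 U=1 S=0
  [1] read 0x35 idx=17: raw=0x39007 flags P=1 W=1 U=1 S=0
  [2] read 0x39 idx=0: raw=0x3B007 flags P=1 W=1 U=1 S=0
  ⇒ phys 0x3B012  [3 reads]
#1 VA=0x82413ADE (w,kernel):
  [0] read 0x34 idx=2: raw=0x3E007 flags P=1 W=1 U=1 S=0
  [1] read 0x3E idx=18: raw=0x3F007 flags P=1 W=1 U=1 S=0
  [2] read 0x3F idx=19: raw=0x43007 flags P=1 W=1 U=1 S=0
  ⇒ phys 0x43ADE  [3 reads]
#2 VA=0x7010118EE (r,user):
  [0] read 0x34 idx=28: raw=0x46007 flags P=1 W=1 U=1 S=0
  [1] read 0x46 idx=8: raw=0x47007 flags P=1 W=1 U=1 S=0
  [2] read 0x47 idx=17: raw=0x49007 flags P=1 W=1 U=1 S=0
  ⇒ phys 0x498EE  [3 reads]
#3 VA=0x681C1B956 (r,user):
  [0] read 0x34 idx=26: raw=0x4D007 flags P=1 W=1 U=1 S=0
  [1] read 0x4D idx=14: raw=0x4F007 flags P=1 W=1 U=1 S=0
  [2] read 0x4F idx=27: raw=0x50007 flags P=1 W=1 U=1 S=0
  ⇒ phys 0x50956  [3 reads]
#4 VA=0x4C1E029F6 (r,user):
  [0] read 0x34 idx=19: raw=0x53007 flags P=1 W=1 U=1 S=0
  [1] read 0x53 idx=15: raw=0x56007 flags P=1 W=1 U=1 S=0
  [2] read 0x56 idx=2: raw=0x73000 flags P=0 W=0 U=0 S=0
  ⇒ fault: PAGE_NOT_PRESENT  — 3 lookups
#5 VA=0x4404047D7 (w,user):
  [0] read 0x34 idx=17: raw=0x58007 flags P=1 W=1 U=1 S=0
  [1] read 0x58 idx=2: raw=0x5B007 flags P=1 W=1 U=1 S=0
  [2] read 0x5B idx=4: raw=0x5D007 flags P=1 W=1 U=1 S=0
  ⇒ phys 0x5D7D7  [3 reads]
#6 VA=0x6C0C18E88 (w,user):
  [0] read 0x34 idx=27: raw=0x5E007 flags P=1 W=1 U=1 S=0
  [1] read 0x5E idx=6: raw=0x61007 flags P=1 W=1 U=1 S=0
  [2] read 0x61 idx=24: raw=0x63007 flags P=1 W=1 U=1 S=0
  ⇒ phys 0x63E88  [3 reads]
#7 VA=0x4101DE75 (w,kernel):
  [0] read 0x34 idx=1: raw=0x67007 flags P=1 W=1 U=1 S=0
  [1] read 0x67 idx=8: raw=0x69007 flags P=1 W=1 U=1 S=0
  [2] read 0x69 idx=29: raw=0x6B007 flags P=1 W=1 U=1 S=0
  ⇒ phys 0x6BE75  [3 reads]

TLB: [["0x681C1B", "0x50"], ["0x440404", "0x5D"], ["0x6C0C18", "0x63"], ["0x4101D", "0x6B"]]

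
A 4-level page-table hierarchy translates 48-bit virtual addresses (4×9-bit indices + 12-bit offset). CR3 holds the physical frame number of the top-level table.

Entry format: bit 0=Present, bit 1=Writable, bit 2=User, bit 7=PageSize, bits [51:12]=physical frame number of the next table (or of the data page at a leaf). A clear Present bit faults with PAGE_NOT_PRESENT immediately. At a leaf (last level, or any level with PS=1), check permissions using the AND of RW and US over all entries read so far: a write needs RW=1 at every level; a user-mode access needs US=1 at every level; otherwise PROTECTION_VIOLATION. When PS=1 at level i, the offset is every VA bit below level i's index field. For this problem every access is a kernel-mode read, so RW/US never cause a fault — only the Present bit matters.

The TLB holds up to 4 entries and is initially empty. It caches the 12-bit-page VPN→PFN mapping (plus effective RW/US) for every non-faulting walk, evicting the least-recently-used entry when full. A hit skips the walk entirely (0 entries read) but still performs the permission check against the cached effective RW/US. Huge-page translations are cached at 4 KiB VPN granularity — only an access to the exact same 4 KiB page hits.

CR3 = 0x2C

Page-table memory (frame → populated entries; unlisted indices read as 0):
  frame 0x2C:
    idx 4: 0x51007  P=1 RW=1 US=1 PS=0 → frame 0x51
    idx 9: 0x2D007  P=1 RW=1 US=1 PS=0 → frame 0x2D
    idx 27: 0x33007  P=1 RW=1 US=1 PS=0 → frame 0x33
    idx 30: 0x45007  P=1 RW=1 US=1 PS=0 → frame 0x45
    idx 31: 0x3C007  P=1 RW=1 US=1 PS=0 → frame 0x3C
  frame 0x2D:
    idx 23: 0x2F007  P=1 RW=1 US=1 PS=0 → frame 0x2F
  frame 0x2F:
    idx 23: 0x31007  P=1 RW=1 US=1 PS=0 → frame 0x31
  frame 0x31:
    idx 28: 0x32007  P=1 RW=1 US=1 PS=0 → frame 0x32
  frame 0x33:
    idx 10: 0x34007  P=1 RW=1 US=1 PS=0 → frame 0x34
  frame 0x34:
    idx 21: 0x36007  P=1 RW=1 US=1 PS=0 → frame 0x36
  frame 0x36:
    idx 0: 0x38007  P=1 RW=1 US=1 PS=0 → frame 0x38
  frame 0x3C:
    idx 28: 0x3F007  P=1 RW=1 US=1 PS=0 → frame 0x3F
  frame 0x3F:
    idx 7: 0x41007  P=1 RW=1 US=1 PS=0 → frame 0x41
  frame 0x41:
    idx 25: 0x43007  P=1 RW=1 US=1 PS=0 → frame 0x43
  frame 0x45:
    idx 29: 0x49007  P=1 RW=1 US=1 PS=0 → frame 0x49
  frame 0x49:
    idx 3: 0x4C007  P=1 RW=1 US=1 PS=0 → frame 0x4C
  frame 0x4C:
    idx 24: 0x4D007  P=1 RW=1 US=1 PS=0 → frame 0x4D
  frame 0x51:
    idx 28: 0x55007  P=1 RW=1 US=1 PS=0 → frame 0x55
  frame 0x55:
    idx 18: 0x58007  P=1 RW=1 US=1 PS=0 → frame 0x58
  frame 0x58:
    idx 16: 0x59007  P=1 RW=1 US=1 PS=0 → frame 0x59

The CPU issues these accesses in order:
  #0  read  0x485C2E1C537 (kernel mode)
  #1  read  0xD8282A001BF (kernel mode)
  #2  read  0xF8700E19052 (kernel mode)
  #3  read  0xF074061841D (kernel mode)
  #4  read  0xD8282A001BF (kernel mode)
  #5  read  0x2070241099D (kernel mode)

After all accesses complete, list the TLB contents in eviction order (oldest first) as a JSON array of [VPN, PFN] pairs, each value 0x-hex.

Trace:
#0 VA=0x485C2E1C537 (r,kernel):
  lvl0: tbl 0x2C, slot 9 ⇒ 0x2D007 (P1/RW1/US1/PS0)
  lvl1: tbl 0x2D, slot 23 ⇒ 0x2F007 (P1/RW1/US1/PS0)
  lvl2: tbl 0x2F, slot 23 ⇒ 0x31007 (P1/RW1/US1/PS0)
  lvl3: tbl 0x31, slot 28 ⇒ 0x32007 (P1/RW1/US1/PS0)
  → PA=0x32537  (4 entries read)
#1 VA=0xD8282A001BF (r,kernel):
  lvl0: tbl 0x2C, slot 27 ⇒ 0x33007 (P1/RW1/US1/PS0)
  lvl1: tbl 0x33, slot 10 ⇒ 0x34007 (P1/RW1/US1/PS0)
  lvl2: tbl 0x34, slot 21 ⇒ 0x36007 (P1/RW1/US1/PS0)
  lvl3: tbl 0x36, slot 0 ⇒ 0x38007 (P1/RW1/US1/PS0)
  → PA=0x381BF  (4 entries read)
#2 VA=0xF8700E19052 (r,kernel):
  lvl0: tbl 0x2C, slot 31 ⇒ 0x3C007 (P1/RW1/US1/PS0)
  lvl1: tbl 0x3C, slot 28 ⇒ 0x3F007 (P1/RW1/US1/PS0)
  lvl2: tbl 0x3F, slot 7 ⇒ 0x41007 (P1/RW1/US1/PS0)
  lvl3: tbl 0x41, slot 25 ⇒ 0x43007 (P1/RW1/US1/PS0)
  → PA=0x43052  (4 entries read)
#3 VA=0xF074061841D (r,kernel):
  lvl0: tbl 0x2C, slot 30 ⇒ 0x45007 (P1/RW1/US1/PS0)
  lvl1: tbl 0x45, slot 29 ⇒ 0x49007 (P1/RW1/US1/PS0)
  lvl2: tbl 0x49, slot 3 ⇒ 0x4C007 (P1/RW1/US1/PS0)
  lvl3: tbl 0x4C, slot 24 ⇒ 0x4D007 (P1/RW1/US1/PS0)
  → PA=0x4D41D  (4 entries read)
#4 VA=0xD8282A001BF (r,kernel):
  TLB hit vpn=0xD8282A00 → PA=0x381BF
#5 VA=0x2070241099D (r,kernel):
  lvl0: tbl 0x2C, slot 4 ⇒ 0x51007 (P1/RW1/US1/PS0)
  lvl1: tbl 0x51, slot 28 ⇒ 0x55007 (P1/RW1/US1/PS0)
  lvl2: tbl 0x55, slot 18 ⇒ 0x58007 (P1/RW1/US1/PS0)
  lvl3: tbl 0x58, slot 16 ⇒ 0x59007 (P1/RW1/US1/PS0)
  → PA=0x5999D  (4 entries read)

TLB: [["0xF8700E19", "0x43"], ["0xF0740618", "0x4D"], ["0xD8282A00", "0x38"], ["0x20702410", "0x59"]]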